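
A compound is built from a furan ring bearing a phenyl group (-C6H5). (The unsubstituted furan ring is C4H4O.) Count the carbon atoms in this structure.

10

Atom tally by fragment:
  furan ring core → C:4 H:4 O:1
  (− 1 ring H displaced by substituents)
  + C6H5 → C:6 H:5
Element totals:
  C: 10
  H: 8
  O: 1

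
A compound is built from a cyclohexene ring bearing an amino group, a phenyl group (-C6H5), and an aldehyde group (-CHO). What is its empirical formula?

C13H15NO

Atom tally by fragment:
  cyclohexene ring core → C:6 H:10
  (− 3 ring H displaced by substituents)
  + NH2 → N:1 H:2
  + C6H5 → C:6 H:5
  + CHO → C:1 H:1 O:1
Element totals:
  C: 13
  H: 15
  N: 1
  O: 1
Molecular formula: C13H15NO.
gcd of subscripts (13, 15, 1, 1) = 1, so the empirical formula equals the molecular formula.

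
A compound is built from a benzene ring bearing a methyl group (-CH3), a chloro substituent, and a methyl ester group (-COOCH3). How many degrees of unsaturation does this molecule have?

Atom tally by fragment:
  benzene ring core → C:6 H:6
  (− 3 ring H displaced by substituents)
  + CH3 → C:1 H:3
  + Cl → Cl:1
  + COOCH3 → C:2 H:3 O:2
Element totals:
  C: 9
  H: 9
  Cl: 1
  O: 2
Molecular formula: C9H9ClO2.
DoU = (2C + 2 + N − H − X) / 2 = (2·9 + 2 + 0 − 9 − 1) / 2 = 5.

5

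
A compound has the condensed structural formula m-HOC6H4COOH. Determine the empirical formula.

C7H6O3

Element totals:
  C: 7
  H: 6
  O: 3
Molecular formula: C7H6O3.
gcd of subscripts (7, 6, 3) = 1, so the empirical formula equals the molecular formula.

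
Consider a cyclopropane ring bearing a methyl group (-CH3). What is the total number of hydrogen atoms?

Atom tally by fragment:
  cyclopropane ring core → C:3 H:6
  (− 1 ring H displaced by substituents)
  + CH3 → C:1 H:3
Element totals:
  C: 4
  H: 8

8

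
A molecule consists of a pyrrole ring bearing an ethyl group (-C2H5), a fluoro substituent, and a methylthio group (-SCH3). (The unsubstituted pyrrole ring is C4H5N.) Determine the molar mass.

159.22 g/mol

Atom tally by fragment:
  pyrrole ring core → C:4 H:5 N:1
  (− 3 ring H displaced by substituents)
  + C2H5 → C:2 H:5
  + F → F:1
  + SCH3 → C:1 H:3 S:1
Element totals:
  C: 7
  H: 10
  F: 1
  N: 1
  S: 1
Molecular formula: C7H10FNS.
  M = 7(12.011) + 10(1.008) + 18.998 + 14.007 + 32.06
    = 84.077 + 10.080 + 18.998 + 14.007 + 32.060 = 159.222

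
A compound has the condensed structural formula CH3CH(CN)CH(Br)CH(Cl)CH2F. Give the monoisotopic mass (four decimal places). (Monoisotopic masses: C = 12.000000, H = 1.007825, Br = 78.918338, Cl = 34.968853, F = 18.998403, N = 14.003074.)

226.9513

Atom tally by fragment:
  CH3 → C:1 H:3
  CH(CN) → C:2 H:1 N:1
  CH(Br) → C:1 H:1 Br:1
  CH(Cl) → C:1 H:1 Cl:1
  CH2F → C:1 H:2 F:1
Element totals:
  C: 6
  H: 8
  Br: 1
  Cl: 1
  F: 1
  N: 1
Molecular formula: C6H8BrClFN.
  M = 6(12.0) + 8(1.007825) + 78.918338 + 34.968853 + 18.998403 + 14.003074
    = 72.000000 + 8.062600 + 78.918338 + 34.968853 + 18.998403 + 14.003074 = 226.951268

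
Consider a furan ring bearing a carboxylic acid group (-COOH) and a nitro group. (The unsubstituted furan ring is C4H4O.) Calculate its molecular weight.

Atom tally by fragment:
  furan ring core → C:4 H:4 O:1
  (− 2 ring H displaced by substituents)
  + COOH → C:1 H:1 O:2
  + NO2 → N:1 O:2
Element totals:
  C: 5
  H: 3
  N: 1
  O: 5
Molecular formula: C5H3NO5.
  M = 5(12.011) + 3(1.008) + 14.007 + 5(15.999)
    = 60.055 + 3.024 + 14.007 + 79.995 = 157.081

157.08 g/mol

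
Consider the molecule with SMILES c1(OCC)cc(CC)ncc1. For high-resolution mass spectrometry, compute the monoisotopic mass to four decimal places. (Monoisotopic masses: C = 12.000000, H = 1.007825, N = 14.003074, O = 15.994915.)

Atom tally by fragment:
  pyridine ring core → C:5 H:5 N:1
  (− 2 ring H displaced by substituents)
  + OC2H5 → C:2 H:5 O:1
  + C2H5 → C:2 H:5
Element totals:
  C: 9
  H: 13
  N: 1
  O: 1
Molecular formula: C9H13NO.
  M = 9(12.0) + 13(1.007825) + 14.003074 + 15.994915
    = 108.000000 + 13.101725 + 14.003074 + 15.994915 = 151.099714

151.0997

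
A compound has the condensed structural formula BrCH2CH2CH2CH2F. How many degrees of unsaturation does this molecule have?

Atom tally by fragment:
  BrCH2 → C:1 H:2 Br:1
  CH2 → C:1 H:2
  CH2 → C:1 H:2
  CH2F → C:1 H:2 F:1
Element totals:
  C: 4
  H: 8
  Br: 1
  F: 1
Molecular formula: C4H8BrF.
DoU = (2C + 2 + N − H − X) / 2 = (2·4 + 2 + 0 − 8 − 2) / 2 = 0.

0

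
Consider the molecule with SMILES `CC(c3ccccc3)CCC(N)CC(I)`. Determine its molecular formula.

C13H20IN

Atom tally by fragment:
  CH3 → C:1 H:3
  CH(C6H5) → C:7 H:6
  CH2 → C:1 H:2
  CH2 → C:1 H:2
  CH(NH2) → C:1 H:3 N:1
  CH2 → C:1 H:2
  CH2I → C:1 H:2 I:1
Element totals:
  C: 13
  H: 20
  I: 1
  N: 1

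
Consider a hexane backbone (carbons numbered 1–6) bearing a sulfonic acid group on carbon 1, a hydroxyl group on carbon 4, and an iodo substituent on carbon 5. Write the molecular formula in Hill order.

Atom tally by fragment:
  HO3SCH2 → C:1 H:3 S:1 O:3
  CH2 → C:1 H:2
  CH2 → C:1 H:2
  CH(OH) → C:1 H:2 O:1
  CH(I) → C:1 H:1 I:1
  CH3 → C:1 H:3
Element totals:
  C: 6
  H: 13
  I: 1
  O: 4
  S: 1

C6H13IO4S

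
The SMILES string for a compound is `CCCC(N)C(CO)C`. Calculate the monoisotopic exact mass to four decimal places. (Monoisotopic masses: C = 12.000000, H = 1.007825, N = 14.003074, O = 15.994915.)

Atom tally by fragment:
  CH3 → C:1 H:3
  CH2 → C:1 H:2
  CH2 → C:1 H:2
  CH(NH2) → C:1 H:3 N:1
  CH(CH2OH) → C:2 H:4 O:1
  CH3 → C:1 H:3
Element totals:
  C: 7
  H: 17
  N: 1
  O: 1
Molecular formula: C7H17NO.
  M = 7(12.0) + 17(1.007825) + 14.003074 + 15.994915
    = 84.000000 + 17.133025 + 14.003074 + 15.994915 = 131.131014

131.1310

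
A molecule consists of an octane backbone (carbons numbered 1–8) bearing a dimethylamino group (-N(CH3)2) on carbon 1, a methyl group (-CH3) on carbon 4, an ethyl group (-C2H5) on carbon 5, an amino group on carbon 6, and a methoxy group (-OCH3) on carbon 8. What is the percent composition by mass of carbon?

Atom tally by fragment:
  (CH3)2NCH2 → C:3 H:8 N:1
  CH2 → C:1 H:2
  CH2 → C:1 H:2
  CH(CH3) → C:2 H:4
  CH(C2H5) → C:3 H:6
  CH(NH2) → C:1 H:3 N:1
  CH2 → C:1 H:2
  CH2OCH3 → C:2 H:5 O:1
Element totals:
  C: 14
  H: 32
  N: 2
  O: 1
Molecular formula: C14H32N2O.
Molar mass = 244.423 g/mol.
Mass from C: 14 × 12.011 = 168.154 g/mol.
%C = 168.154 / 244.423 × 100 = 68.80%.

68.80%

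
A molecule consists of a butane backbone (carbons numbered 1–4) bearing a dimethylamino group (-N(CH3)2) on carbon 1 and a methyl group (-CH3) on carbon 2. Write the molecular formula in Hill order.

Atom tally by fragment:
  (CH3)2NCH2 → C:3 H:8 N:1
  CH(CH3) → C:2 H:4
  CH2 → C:1 H:2
  CH3 → C:1 H:3
Element totals:
  C: 7
  H: 17
  N: 1

C7H17N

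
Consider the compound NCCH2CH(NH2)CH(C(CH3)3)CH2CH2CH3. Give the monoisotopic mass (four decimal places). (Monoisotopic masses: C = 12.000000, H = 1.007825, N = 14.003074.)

182.1783

Element totals:
  C: 11
  H: 22
  N: 2
Molecular formula: C11H22N2.
  M = 11(12.0) + 22(1.007825) + 2(14.003074)
    = 132.000000 + 22.172150 + 28.006148 = 182.178298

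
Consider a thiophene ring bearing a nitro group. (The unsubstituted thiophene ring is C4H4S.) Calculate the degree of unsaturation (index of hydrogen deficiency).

4

Atom tally by fragment:
  thiophene ring core → C:4 H:4 S:1
  (− 1 ring H displaced by substituents)
  + NO2 → N:1 O:2
Element totals:
  C: 4
  H: 3
  N: 1
  O: 2
  S: 1
Molecular formula: C4H3NO2S.
DoU = (2C + 2 + N − H − X) / 2 = (2·4 + 2 + 1 − 3 − 0) / 2 = 4.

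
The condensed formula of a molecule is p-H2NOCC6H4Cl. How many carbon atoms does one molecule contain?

7

Element totals:
  C: 7
  H: 6
  Cl: 1
  N: 1
  O: 1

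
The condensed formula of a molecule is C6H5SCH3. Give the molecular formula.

Element totals:
  C: 7
  H: 8
  S: 1

C7H8S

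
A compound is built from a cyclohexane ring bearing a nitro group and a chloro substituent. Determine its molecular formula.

Atom tally by fragment:
  cyclohexane ring core → C:6 H:12
  (− 2 ring H displaced by substituents)
  + NO2 → N:1 O:2
  + Cl → Cl:1
Element totals:
  C: 6
  H: 10
  Cl: 1
  N: 1
  O: 2

C6H10ClNO2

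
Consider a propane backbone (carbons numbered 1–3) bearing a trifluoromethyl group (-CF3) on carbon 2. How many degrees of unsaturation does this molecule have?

Atom tally by fragment:
  CH3 → C:1 H:3
  CH(CF3) → C:2 H:1 F:3
  CH3 → C:1 H:3
Element totals:
  C: 4
  H: 7
  F: 3
Molecular formula: C4H7F3.
DoU = (2C + 2 + N − H − X) / 2 = (2·4 + 2 + 0 − 7 − 3) / 2 = 0.

0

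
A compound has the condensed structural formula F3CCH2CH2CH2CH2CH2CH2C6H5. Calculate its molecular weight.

Atom tally by fragment:
  F3CCH2 → C:2 H:2 F:3
  CH2 → C:1 H:2
  CH2 → C:1 H:2
  CH2 → C:1 H:2
  CH2 → C:1 H:2
  CH2C6H5 → C:7 H:7
Element totals:
  C: 13
  H: 17
  F: 3
Molecular formula: C13H17F3.
  M = 13(12.011) + 17(1.008) + 3(18.998)
    = 156.143 + 17.136 + 56.994 = 230.273

230.27 g/mol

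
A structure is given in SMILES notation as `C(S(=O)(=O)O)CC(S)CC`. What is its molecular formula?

C5H12O3S2

Atom tally by fragment:
  HO3SCH2 → C:1 H:3 S:1 O:3
  CH2 → C:1 H:2
  CH(SH) → C:1 H:2 S:1
  CH2 → C:1 H:2
  CH3 → C:1 H:3
Element totals:
  C: 5
  H: 12
  O: 3
  S: 2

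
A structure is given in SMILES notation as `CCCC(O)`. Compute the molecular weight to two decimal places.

Atom tally by fragment:
  CH3 → C:1 H:3
  CH2 → C:1 H:2
  CH2 → C:1 H:2
  CH2OH → C:1 H:3 O:1
Element totals:
  C: 4
  H: 10
  O: 1
Molecular formula: C4H10O.
  M = 4(12.011) + 10(1.008) + 15.999
    = 48.044 + 10.080 + 15.999 = 74.123

74.12 g/mol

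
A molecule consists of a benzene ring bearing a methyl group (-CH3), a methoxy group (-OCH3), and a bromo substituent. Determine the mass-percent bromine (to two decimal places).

Atom tally by fragment:
  benzene ring core → C:6 H:6
  (− 3 ring H displaced by substituents)
  + CH3 → C:1 H:3
  + OCH3 → C:1 H:3 O:1
  + Br → Br:1
Element totals:
  C: 8
  H: 9
  Br: 1
  O: 1
Molecular formula: C8H9BrO.
Molar mass = 201.063 g/mol.
Mass from Br: 1 × 79.904 = 79.904 g/mol.
%Br = 79.904 / 201.063 × 100 = 39.74%.

39.74%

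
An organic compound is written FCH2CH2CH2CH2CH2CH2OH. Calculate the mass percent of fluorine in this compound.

Element totals:
  C: 6
  H: 13
  F: 1
  O: 1
Molecular formula: C6H13FO.
Molar mass = 120.167 g/mol.
Mass from F: 1 × 18.998 = 18.998 g/mol.
%F = 18.998 / 120.167 × 100 = 15.81%.

15.81%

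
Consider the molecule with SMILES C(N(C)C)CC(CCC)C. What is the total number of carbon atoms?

9

Atom tally by fragment:
  (CH3)2NCH2 → C:3 H:8 N:1
  CH2 → C:1 H:2
  CH(CH2CH2CH3) → C:4 H:8
  CH3 → C:1 H:3
Element totals:
  C: 9
  H: 21
  N: 1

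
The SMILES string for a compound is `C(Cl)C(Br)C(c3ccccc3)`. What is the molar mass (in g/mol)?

Atom tally by fragment:
  ClCH2 → C:1 H:2 Cl:1
  CH(Br) → C:1 H:1 Br:1
  CH2C6H5 → C:7 H:7
Element totals:
  C: 9
  H: 10
  Br: 1
  Cl: 1
Molecular formula: C9H10BrCl.
  M = 9(12.011) + 10(1.008) + 79.904 + 35.45
    = 108.099 + 10.080 + 79.904 + 35.450 = 233.533

233.53 g/mol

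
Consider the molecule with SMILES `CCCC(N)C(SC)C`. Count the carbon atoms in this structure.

7

Atom tally by fragment:
  CH3 → C:1 H:3
  CH2 → C:1 H:2
  CH2 → C:1 H:2
  CH(NH2) → C:1 H:3 N:1
  CH(SCH3) → C:2 H:4 S:1
  CH3 → C:1 H:3
Element totals:
  C: 7
  H: 17
  N: 1
  S: 1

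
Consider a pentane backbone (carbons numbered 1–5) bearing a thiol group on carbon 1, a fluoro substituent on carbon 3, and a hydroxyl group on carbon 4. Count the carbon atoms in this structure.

5

Atom tally by fragment:
  HSCH2 → C:1 H:3 S:1
  CH2 → C:1 H:2
  CH(F) → C:1 H:1 F:1
  CH(OH) → C:1 H:2 O:1
  CH3 → C:1 H:3
Element totals:
  C: 5
  H: 11
  F: 1
  O: 1
  S: 1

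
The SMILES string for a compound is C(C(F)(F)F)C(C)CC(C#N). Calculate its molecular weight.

165.16 g/mol

Atom tally by fragment:
  F3CCH2 → C:2 H:2 F:3
  CH(CH3) → C:2 H:4
  CH2 → C:1 H:2
  CH2CN → C:2 H:2 N:1
Element totals:
  C: 7
  H: 10
  F: 3
  N: 1
Molecular formula: C7H10F3N.
  M = 7(12.011) + 10(1.008) + 3(18.998) + 14.007
    = 84.077 + 10.080 + 56.994 + 14.007 = 165.158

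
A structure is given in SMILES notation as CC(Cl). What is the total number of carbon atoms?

Atom tally by fragment:
  CH3 → C:1 H:3
  CH2Cl → C:1 H:2 Cl:1
Element totals:
  C: 2
  H: 5
  Cl: 1

2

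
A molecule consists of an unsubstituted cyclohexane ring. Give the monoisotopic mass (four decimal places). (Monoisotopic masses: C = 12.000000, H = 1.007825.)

Atom tally by fragment:
  cyclohexane ring core → C:6 H:12
Element totals:
  C: 6
  H: 12
Molecular formula: C6H12.
  M = 6(12.0) + 12(1.007825)
    = 72.000000 + 12.093900 = 84.093900

84.0939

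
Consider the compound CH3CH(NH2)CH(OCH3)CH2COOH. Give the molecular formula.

Atom tally by fragment:
  CH3 → C:1 H:3
  CH(NH2) → C:1 H:3 N:1
  CH(OCH3) → C:2 H:4 O:1
  CH2COOH → C:2 H:3 O:2
Element totals:
  C: 6
  H: 13
  N: 1
  O: 3

C6H13NO3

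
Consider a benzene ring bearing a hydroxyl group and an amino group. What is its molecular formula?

C6H7NO

Atom tally by fragment:
  benzene ring core → C:6 H:6
  (− 2 ring H displaced by substituents)
  + OH → O:1 H:1
  + NH2 → N:1 H:2
Element totals:
  C: 6
  H: 7
  N: 1
  O: 1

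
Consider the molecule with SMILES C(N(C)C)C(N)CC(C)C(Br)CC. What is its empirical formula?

C10H23BrN2

Atom tally by fragment:
  (CH3)2NCH2 → C:3 H:8 N:1
  CH(NH2) → C:1 H:3 N:1
  CH2 → C:1 H:2
  CH(CH3) → C:2 H:4
  CH(Br) → C:1 H:1 Br:1
  CH2 → C:1 H:2
  CH3 → C:1 H:3
Element totals:
  C: 10
  H: 23
  Br: 1
  N: 2
Molecular formula: C10H23BrN2.
gcd of subscripts (1, 10, 23, 2) = 1, so the empirical formula equals the molecular formula.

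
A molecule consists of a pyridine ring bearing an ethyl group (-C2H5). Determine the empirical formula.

Atom tally by fragment:
  pyridine ring core → C:5 H:5 N:1
  (− 1 ring H displaced by substituents)
  + C2H5 → C:2 H:5
Element totals:
  C: 7
  H: 9
  N: 1
Molecular formula: C7H9N.
gcd of subscripts (7, 9, 1) = 1, so the empirical formula equals the molecular formula.

C7H9N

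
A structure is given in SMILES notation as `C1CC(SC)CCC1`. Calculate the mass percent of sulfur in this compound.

Atom tally by fragment:
  cyclohexane ring core → C:6 H:12
  (− 1 ring H displaced by substituents)
  + SCH3 → C:1 H:3 S:1
Element totals:
  C: 7
  H: 14
  S: 1
Molecular formula: C7H14S.
Molar mass = 130.249 g/mol.
Mass from S: 1 × 32.06 = 32.060 g/mol.
%S = 32.060 / 130.249 × 100 = 24.61%.

24.61%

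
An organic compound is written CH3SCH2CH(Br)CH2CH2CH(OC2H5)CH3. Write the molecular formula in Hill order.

Atom tally by fragment:
  CH3SCH2 → C:2 H:5 S:1
  CH(Br) → C:1 H:1 Br:1
  CH2 → C:1 H:2
  CH2 → C:1 H:2
  CH(OC2H5) → C:3 H:6 O:1
  CH3 → C:1 H:3
Element totals:
  C: 9
  H: 19
  Br: 1
  O: 1
  S: 1

C9H19BrOS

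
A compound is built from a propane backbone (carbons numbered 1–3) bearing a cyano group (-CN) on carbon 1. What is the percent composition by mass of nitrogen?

Atom tally by fragment:
  NCCH2 → C:2 H:2 N:1
  CH2 → C:1 H:2
  CH3 → C:1 H:3
Element totals:
  C: 4
  H: 7
  N: 1
Molecular formula: C4H7N.
Molar mass = 69.107 g/mol.
Mass from N: 1 × 14.007 = 14.007 g/mol.
%N = 14.007 / 69.107 × 100 = 20.27%.

20.27%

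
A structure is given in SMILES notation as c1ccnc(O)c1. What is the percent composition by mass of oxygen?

16.82%

Atom tally by fragment:
  pyridine ring core → C:5 H:5 N:1
  (− 1 ring H displaced by substituents)
  + OH → O:1 H:1
Element totals:
  C: 5
  H: 5
  N: 1
  O: 1
Molecular formula: C5H5NO.
Molar mass = 95.101 g/mol.
Mass from O: 1 × 15.999 = 15.999 g/mol.
%O = 15.999 / 95.101 × 100 = 16.82%.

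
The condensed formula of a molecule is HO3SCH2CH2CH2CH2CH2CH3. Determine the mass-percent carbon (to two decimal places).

Element totals:
  C: 6
  H: 14
  O: 3
  S: 1
Molecular formula: C6H14O3S.
Molar mass = 166.235 g/mol.
Mass from C: 6 × 12.011 = 72.066 g/mol.
%C = 72.066 / 166.235 × 100 = 43.35%.

43.35%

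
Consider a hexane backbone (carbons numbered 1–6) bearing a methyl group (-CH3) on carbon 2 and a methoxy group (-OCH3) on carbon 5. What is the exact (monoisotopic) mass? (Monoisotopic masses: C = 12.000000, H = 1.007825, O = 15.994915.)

Atom tally by fragment:
  CH3 → C:1 H:3
  CH(CH3) → C:2 H:4
  CH2 → C:1 H:2
  CH2 → C:1 H:2
  CH(OCH3) → C:2 H:4 O:1
  CH3 → C:1 H:3
Element totals:
  C: 8
  H: 18
  O: 1
Molecular formula: C8H18O.
  M = 8(12.0) + 18(1.007825) + 15.994915
    = 96.000000 + 18.140850 + 15.994915 = 130.135765

130.1358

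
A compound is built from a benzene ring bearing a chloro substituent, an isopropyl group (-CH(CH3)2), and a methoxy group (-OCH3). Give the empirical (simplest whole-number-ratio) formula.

C10H13ClO

Atom tally by fragment:
  benzene ring core → C:6 H:6
  (− 3 ring H displaced by substituents)
  + Cl → Cl:1
  + CH(CH3)2 → C:3 H:7
  + OCH3 → C:1 H:3 O:1
Element totals:
  C: 10
  H: 13
  Cl: 1
  O: 1
Molecular formula: C10H13ClO.
gcd of subscripts (10, 1, 13, 1) = 1, so the empirical formula equals the molecular formula.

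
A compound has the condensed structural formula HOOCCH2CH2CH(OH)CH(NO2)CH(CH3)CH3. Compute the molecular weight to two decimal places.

205.21 g/mol

Atom tally by fragment:
  HOOCCH2 → C:2 H:3 O:2
  CH2 → C:1 H:2
  CH(OH) → C:1 H:2 O:1
  CH(NO2) → C:1 H:1 N:1 O:2
  CH(CH3) → C:2 H:4
  CH3 → C:1 H:3
Element totals:
  C: 8
  H: 15
  N: 1
  O: 5
Molecular formula: C8H15NO5.
  M = 8(12.011) + 15(1.008) + 14.007 + 5(15.999)
    = 96.088 + 15.120 + 14.007 + 79.995 = 205.210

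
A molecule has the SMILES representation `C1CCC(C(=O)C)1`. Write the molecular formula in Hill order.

Atom tally by fragment:
  cyclobutane ring core → C:4 H:8
  (− 1 ring H displaced by substituents)
  + COCH3 → C:2 H:3 O:1
Element totals:
  C: 6
  H: 10
  O: 1

C6H10O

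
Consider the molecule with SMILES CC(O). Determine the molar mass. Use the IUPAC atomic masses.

Atom tally by fragment:
  CH3 → C:1 H:3
  CH2OH → C:1 H:3 O:1
Element totals:
  C: 2
  H: 6
  O: 1
Molecular formula: C2H6O.
  M = 2(12.011) + 6(1.008) + 15.999
    = 24.022 + 6.048 + 15.999 = 46.069

46.07 g/mol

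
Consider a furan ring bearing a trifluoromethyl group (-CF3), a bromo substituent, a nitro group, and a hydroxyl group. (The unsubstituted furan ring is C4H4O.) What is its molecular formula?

C5HBrF3NO4

Atom tally by fragment:
  furan ring core → C:4 H:4 O:1
  (− 4 ring H displaced by substituents)
  + CF3 → C:1 F:3
  + Br → Br:1
  + NO2 → N:1 O:2
  + OH → O:1 H:1
Element totals:
  C: 5
  H: 1
  Br: 1
  F: 3
  N: 1
  O: 4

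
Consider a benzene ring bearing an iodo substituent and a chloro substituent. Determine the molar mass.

Atom tally by fragment:
  benzene ring core → C:6 H:6
  (− 2 ring H displaced by substituents)
  + I → I:1
  + Cl → Cl:1
Element totals:
  C: 6
  H: 4
  Cl: 1
  I: 1
Molecular formula: C6H4ClI.
  M = 6(12.011) + 4(1.008) + 35.45 + 126.904
    = 72.066 + 4.032 + 35.450 + 126.904 = 238.452

238.45 g/mol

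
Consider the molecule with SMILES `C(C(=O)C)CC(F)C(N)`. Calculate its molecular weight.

133.17 g/mol

Atom tally by fragment:
  CH3COCH2 → C:3 H:5 O:1
  CH2 → C:1 H:2
  CH(F) → C:1 H:1 F:1
  CH2NH2 → C:1 H:4 N:1
Element totals:
  C: 6
  H: 12
  F: 1
  N: 1
  O: 1
Molecular formula: C6H12FNO.
  M = 6(12.011) + 12(1.008) + 18.998 + 14.007 + 15.999
    = 72.066 + 12.096 + 18.998 + 14.007 + 15.999 = 133.166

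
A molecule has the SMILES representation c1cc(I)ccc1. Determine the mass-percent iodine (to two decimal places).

62.20%

Atom tally by fragment:
  benzene ring core → C:6 H:6
  (− 1 ring H displaced by substituents)
  + I → I:1
Element totals:
  C: 6
  H: 5
  I: 1
Molecular formula: C6H5I.
Molar mass = 204.010 g/mol.
Mass from I: 1 × 126.904 = 126.904 g/mol.
%I = 126.904 / 204.010 × 100 = 62.20%.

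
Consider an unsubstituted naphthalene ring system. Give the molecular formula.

Atom tally by fragment:
  naphthalene ring system core → C:10 H:8
Element totals:
  C: 10
  H: 8

C10H8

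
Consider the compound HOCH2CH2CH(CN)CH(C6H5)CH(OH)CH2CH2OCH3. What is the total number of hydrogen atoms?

21

Atom tally by fragment:
  HOCH2CH2 → C:2 H:5 O:1
  CH(CN) → C:2 H:1 N:1
  CH(C6H5) → C:7 H:6
  CH(OH) → C:1 H:2 O:1
  CH2 → C:1 H:2
  CH2OCH3 → C:2 H:5 O:1
Element totals:
  C: 15
  H: 21
  N: 1
  O: 3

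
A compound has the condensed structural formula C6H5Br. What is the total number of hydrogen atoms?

5

Element totals:
  C: 6
  H: 5
  Br: 1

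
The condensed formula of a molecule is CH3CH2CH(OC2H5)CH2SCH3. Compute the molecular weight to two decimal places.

Element totals:
  C: 7
  H: 16
  O: 1
  S: 1
Molecular formula: C7H16OS.
  M = 7(12.011) + 16(1.008) + 15.999 + 32.06
    = 84.077 + 16.128 + 15.999 + 32.060 = 148.264

148.26 g/mol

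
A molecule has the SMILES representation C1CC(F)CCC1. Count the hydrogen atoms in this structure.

Atom tally by fragment:
  cyclohexane ring core → C:6 H:12
  (− 1 ring H displaced by substituents)
  + F → F:1
Element totals:
  C: 6
  H: 11
  F: 1

11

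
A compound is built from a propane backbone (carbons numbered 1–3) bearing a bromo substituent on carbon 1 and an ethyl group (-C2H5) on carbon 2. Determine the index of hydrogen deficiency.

0

Atom tally by fragment:
  BrCH2 → C:1 H:2 Br:1
  CH(C2H5) → C:3 H:6
  CH3 → C:1 H:3
Element totals:
  C: 5
  H: 11
  Br: 1
Molecular formula: C5H11Br.
DoU = (2C + 2 + N − H − X) / 2 = (2·5 + 2 + 0 − 11 − 1) / 2 = 0.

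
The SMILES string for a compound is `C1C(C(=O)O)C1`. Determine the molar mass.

86.09 g/mol

Atom tally by fragment:
  cyclopropane ring core → C:3 H:6
  (− 1 ring H displaced by substituents)
  + COOH → C:1 H:1 O:2
Element totals:
  C: 4
  H: 6
  O: 2
Molecular formula: C4H6O2.
  M = 4(12.011) + 6(1.008) + 2(15.999)
    = 48.044 + 6.048 + 31.998 = 86.090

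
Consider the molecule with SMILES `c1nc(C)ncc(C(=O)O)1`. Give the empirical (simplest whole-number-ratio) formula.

C3H3NO

Atom tally by fragment:
  pyrimidine ring core → C:4 H:4 N:2
  (− 2 ring H displaced by substituents)
  + CH3 → C:1 H:3
  + COOH → C:1 H:1 O:2
Element totals:
  C: 6
  H: 6
  N: 2
  O: 2
Molecular formula: C6H6N2O2.
gcd of subscripts = 2; dividing each by 2:
  C: 6/2 = 3
  H: 6/2 = 3
  N: 2/2 = 1
  O: 2/2 = 1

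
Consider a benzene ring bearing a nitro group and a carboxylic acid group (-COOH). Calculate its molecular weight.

Atom tally by fragment:
  benzene ring core → C:6 H:6
  (− 2 ring H displaced by substituents)
  + NO2 → N:1 O:2
  + COOH → C:1 H:1 O:2
Element totals:
  C: 7
  H: 5
  N: 1
  O: 4
Molecular formula: C7H5NO4.
  M = 7(12.011) + 5(1.008) + 14.007 + 4(15.999)
    = 84.077 + 5.040 + 14.007 + 63.996 = 167.120

167.12 g/mol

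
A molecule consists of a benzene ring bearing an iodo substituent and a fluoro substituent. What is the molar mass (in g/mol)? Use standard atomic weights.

222.00 g/mol

Atom tally by fragment:
  benzene ring core → C:6 H:6
  (− 2 ring H displaced by substituents)
  + I → I:1
  + F → F:1
Element totals:
  C: 6
  H: 4
  F: 1
  I: 1
Molecular formula: C6H4FI.
  M = 6(12.011) + 4(1.008) + 18.998 + 126.904
    = 72.066 + 4.032 + 18.998 + 126.904 = 222.000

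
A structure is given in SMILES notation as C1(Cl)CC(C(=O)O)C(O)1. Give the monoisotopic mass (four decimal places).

150.0084

Atom tally by fragment:
  cyclobutane ring core → C:4 H:8
  (− 3 ring H displaced by substituents)
  + Cl → Cl:1
  + COOH → C:1 H:1 O:2
  + OH → O:1 H:1
Element totals:
  C: 5
  H: 7
  Cl: 1
  O: 3
Molecular formula: C5H7ClO3.
  M = 5(12.0) + 7(1.007825) + 34.968853 + 3(15.994915)
    = 60.000000 + 7.054775 + 34.968853 + 47.984745 = 150.008373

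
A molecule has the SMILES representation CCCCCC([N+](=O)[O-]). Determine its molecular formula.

Atom tally by fragment:
  CH3 → C:1 H:3
  CH2 → C:1 H:2
  CH2 → C:1 H:2
  CH2 → C:1 H:2
  CH2 → C:1 H:2
  CH2NO2 → C:1 H:2 N:1 O:2
Element totals:
  C: 6
  H: 13
  N: 1
  O: 2

C6H13NO2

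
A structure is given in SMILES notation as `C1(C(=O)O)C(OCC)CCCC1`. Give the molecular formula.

Atom tally by fragment:
  cyclohexane ring core → C:6 H:12
  (− 2 ring H displaced by substituents)
  + COOH → C:1 H:1 O:2
  + OC2H5 → C:2 H:5 O:1
Element totals:
  C: 9
  H: 16
  O: 3

C9H16O3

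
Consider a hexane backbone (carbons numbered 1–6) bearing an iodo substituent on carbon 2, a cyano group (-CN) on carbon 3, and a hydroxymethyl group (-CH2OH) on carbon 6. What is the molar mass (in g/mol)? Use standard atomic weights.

Atom tally by fragment:
  CH3 → C:1 H:3
  CH(I) → C:1 H:1 I:1
  CH(CN) → C:2 H:1 N:1
  CH2 → C:1 H:2
  CH2 → C:1 H:2
  CH2CH2OH → C:2 H:5 O:1
Element totals:
  C: 8
  H: 14
  I: 1
  N: 1
  O: 1
Molecular formula: C8H14INO.
  M = 8(12.011) + 14(1.008) + 126.904 + 14.007 + 15.999
    = 96.088 + 14.112 + 126.904 + 14.007 + 15.999 = 267.110

267.11 g/mol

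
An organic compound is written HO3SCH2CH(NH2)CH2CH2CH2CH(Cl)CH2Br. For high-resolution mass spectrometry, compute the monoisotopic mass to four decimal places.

Atom tally by fragment:
  HO3SCH2 → C:1 H:3 S:1 O:3
  CH(NH2) → C:1 H:3 N:1
  CH2 → C:1 H:2
  CH2 → C:1 H:2
  CH2 → C:1 H:2
  CH(Cl) → C:1 H:1 Cl:1
  CH2Br → C:1 H:2 Br:1
Element totals:
  C: 7
  H: 15
  Br: 1
  Cl: 1
  N: 1
  O: 3
  S: 1
Molecular formula: C7H15BrClNO3S.
  M = 7(12.0) + 15(1.007825) + 78.918338 + 34.968853 + 14.003074 + 3(15.994915) + 31.972071
    = 84.000000 + 15.117375 + 78.918338 + 34.968853 + 14.003074 + 47.984745 + 31.972071 = 306.964456

306.9645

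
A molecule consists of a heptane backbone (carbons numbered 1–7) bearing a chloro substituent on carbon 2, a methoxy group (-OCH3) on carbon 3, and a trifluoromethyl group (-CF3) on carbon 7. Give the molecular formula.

C9H16ClF3O

Atom tally by fragment:
  CH3 → C:1 H:3
  CH(Cl) → C:1 H:1 Cl:1
  CH(OCH3) → C:2 H:4 O:1
  CH2 → C:1 H:2
  CH2 → C:1 H:2
  CH2 → C:1 H:2
  CH2CF3 → C:2 H:2 F:3
Element totals:
  C: 9
  H: 16
  Cl: 1
  F: 3
  O: 1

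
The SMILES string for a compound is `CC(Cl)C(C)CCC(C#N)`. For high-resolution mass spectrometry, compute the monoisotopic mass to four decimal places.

159.0815

Atom tally by fragment:
  CH3 → C:1 H:3
  CH(Cl) → C:1 H:1 Cl:1
  CH(CH3) → C:2 H:4
  CH2 → C:1 H:2
  CH2 → C:1 H:2
  CH2CN → C:2 H:2 N:1
Element totals:
  C: 8
  H: 14
  Cl: 1
  N: 1
Molecular formula: C8H14ClN.
  M = 8(12.0) + 14(1.007825) + 34.968853 + 14.003074
    = 96.000000 + 14.109550 + 34.968853 + 14.003074 = 159.081477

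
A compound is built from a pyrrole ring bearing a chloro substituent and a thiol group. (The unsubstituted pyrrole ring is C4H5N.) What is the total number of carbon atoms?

Atom tally by fragment:
  pyrrole ring core → C:4 H:5 N:1
  (− 2 ring H displaced by substituents)
  + Cl → Cl:1
  + SH → S:1 H:1
Element totals:
  C: 4
  H: 4
  Cl: 1
  N: 1
  S: 1

4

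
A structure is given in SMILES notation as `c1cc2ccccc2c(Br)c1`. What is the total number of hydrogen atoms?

Atom tally by fragment:
  naphthalene ring system core → C:10 H:8
  (− 1 ring H displaced by substituents)
  + Br → Br:1
Element totals:
  C: 10
  H: 7
  Br: 1

7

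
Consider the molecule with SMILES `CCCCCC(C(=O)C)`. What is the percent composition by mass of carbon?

74.94%

Atom tally by fragment:
  CH3 → C:1 H:3
  CH2 → C:1 H:2
  CH2 → C:1 H:2
  CH2 → C:1 H:2
  CH2 → C:1 H:2
  CH2COCH3 → C:3 H:5 O:1
Element totals:
  C: 8
  H: 16
  O: 1
Molecular formula: C8H16O.
Molar mass = 128.215 g/mol.
Mass from C: 8 × 12.011 = 96.088 g/mol.
%C = 96.088 / 128.215 × 100 = 74.94%.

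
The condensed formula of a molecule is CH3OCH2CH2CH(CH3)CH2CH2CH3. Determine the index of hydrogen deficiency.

Element totals:
  C: 8
  H: 18
  O: 1
Molecular formula: C8H18O.
DoU = (2C + 2 + N − H − X) / 2 = (2·8 + 2 + 0 − 18 − 0) / 2 = 0.

0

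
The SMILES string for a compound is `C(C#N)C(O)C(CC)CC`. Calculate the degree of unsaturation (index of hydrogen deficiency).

2

Atom tally by fragment:
  NCCH2 → C:2 H:2 N:1
  CH(OH) → C:1 H:2 O:1
  CH(C2H5) → C:3 H:6
  CH2 → C:1 H:2
  CH3 → C:1 H:3
Element totals:
  C: 8
  H: 15
  N: 1
  O: 1
Molecular formula: C8H15NO.
DoU = (2C + 2 + N − H − X) / 2 = (2·8 + 2 + 1 − 15 − 0) / 2 = 2.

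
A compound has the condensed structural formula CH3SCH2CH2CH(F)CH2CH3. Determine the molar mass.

136.23 g/mol

Element totals:
  C: 6
  H: 13
  F: 1
  S: 1
Molecular formula: C6H13FS.
  M = 6(12.011) + 13(1.008) + 18.998 + 32.06
    = 72.066 + 13.104 + 18.998 + 32.060 = 136.228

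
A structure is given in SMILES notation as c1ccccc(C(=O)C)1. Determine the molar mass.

120.15 g/mol

Atom tally by fragment:
  benzene ring core → C:6 H:6
  (− 1 ring H displaced by substituents)
  + COCH3 → C:2 H:3 O:1
Element totals:
  C: 8
  H: 8
  O: 1
Molecular formula: C8H8O.
  M = 8(12.011) + 8(1.008) + 15.999
    = 96.088 + 8.064 + 15.999 = 120.151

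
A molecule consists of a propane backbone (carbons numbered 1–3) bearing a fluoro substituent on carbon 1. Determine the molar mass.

Atom tally by fragment:
  FCH2 → C:1 H:2 F:1
  CH2 → C:1 H:2
  CH3 → C:1 H:3
Element totals:
  C: 3
  H: 7
  F: 1
Molecular formula: C3H7F.
  M = 3(12.011) + 7(1.008) + 18.998
    = 36.033 + 7.056 + 18.998 = 62.087

62.09 g/mol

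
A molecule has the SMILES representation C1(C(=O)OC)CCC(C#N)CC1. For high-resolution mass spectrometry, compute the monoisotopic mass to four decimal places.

167.0946

Atom tally by fragment:
  cyclohexane ring core → C:6 H:12
  (− 2 ring H displaced by substituents)
  + COOCH3 → C:2 H:3 O:2
  + CN → C:1 N:1
Element totals:
  C: 9
  H: 13
  N: 1
  O: 2
Molecular formula: C9H13NO2.
  M = 9(12.0) + 13(1.007825) + 14.003074 + 2(15.994915)
    = 108.000000 + 13.101725 + 14.003074 + 31.989830 = 167.094629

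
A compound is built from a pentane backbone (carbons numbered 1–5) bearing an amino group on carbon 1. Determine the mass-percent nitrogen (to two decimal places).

Atom tally by fragment:
  H2NCH2 → C:1 H:4 N:1
  CH2 → C:1 H:2
  CH2 → C:1 H:2
  CH2 → C:1 H:2
  CH3 → C:1 H:3
Element totals:
  C: 5
  H: 13
  N: 1
Molecular formula: C5H13N.
Molar mass = 87.166 g/mol.
Mass from N: 1 × 14.007 = 14.007 g/mol.
%N = 14.007 / 87.166 × 100 = 16.07%.

16.07%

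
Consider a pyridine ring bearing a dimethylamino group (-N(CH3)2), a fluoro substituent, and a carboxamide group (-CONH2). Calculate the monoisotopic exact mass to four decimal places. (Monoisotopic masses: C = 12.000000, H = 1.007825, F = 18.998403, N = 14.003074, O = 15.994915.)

Atom tally by fragment:
  pyridine ring core → C:5 H:5 N:1
  (− 3 ring H displaced by substituents)
  + N(CH3)2 → N:1 C:2 H:6
  + F → F:1
  + CONH2 → C:1 H:2 O:1 N:1
Element totals:
  C: 8
  H: 10
  F: 1
  N: 3
  O: 1
Molecular formula: C8H10FN3O.
  M = 8(12.0) + 10(1.007825) + 18.998403 + 3(14.003074) + 15.994915
    = 96.000000 + 10.078250 + 18.998403 + 42.009222 + 15.994915 = 183.080790

183.0808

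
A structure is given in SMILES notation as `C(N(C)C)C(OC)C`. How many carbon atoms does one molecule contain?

6

Atom tally by fragment:
  (CH3)2NCH2 → C:3 H:8 N:1
  CH(OCH3) → C:2 H:4 O:1
  CH3 → C:1 H:3
Element totals:
  C: 6
  H: 15
  N: 1
  O: 1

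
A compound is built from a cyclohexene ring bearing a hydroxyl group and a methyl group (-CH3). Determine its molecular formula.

C7H12O

Atom tally by fragment:
  cyclohexene ring core → C:6 H:10
  (− 2 ring H displaced by substituents)
  + OH → O:1 H:1
  + CH3 → C:1 H:3
Element totals:
  C: 7
  H: 12
  O: 1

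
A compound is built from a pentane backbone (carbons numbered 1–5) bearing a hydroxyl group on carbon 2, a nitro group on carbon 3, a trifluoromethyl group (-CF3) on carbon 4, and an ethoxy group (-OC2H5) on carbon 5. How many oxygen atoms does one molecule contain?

Atom tally by fragment:
  CH3 → C:1 H:3
  CH(OH) → C:1 H:2 O:1
  CH(NO2) → C:1 H:1 N:1 O:2
  CH(CF3) → C:2 H:1 F:3
  CH2OC2H5 → C:3 H:7 O:1
Element totals:
  C: 8
  H: 14
  F: 3
  N: 1
  O: 4

4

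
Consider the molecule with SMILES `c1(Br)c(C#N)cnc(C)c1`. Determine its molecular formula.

Atom tally by fragment:
  pyridine ring core → C:5 H:5 N:1
  (− 3 ring H displaced by substituents)
  + Br → Br:1
  + CN → C:1 N:1
  + CH3 → C:1 H:3
Element totals:
  C: 7
  H: 5
  Br: 1
  N: 2

C7H5BrN2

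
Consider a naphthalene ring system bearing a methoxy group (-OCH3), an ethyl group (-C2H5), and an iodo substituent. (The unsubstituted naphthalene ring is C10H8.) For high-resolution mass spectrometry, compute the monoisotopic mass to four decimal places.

312.0011

Atom tally by fragment:
  naphthalene ring system core → C:10 H:8
  (− 3 ring H displaced by substituents)
  + OCH3 → C:1 H:3 O:1
  + C2H5 → C:2 H:5
  + I → I:1
Element totals:
  C: 13
  H: 13
  I: 1
  O: 1
Molecular formula: C13H13IO.
  M = 13(12.0) + 13(1.007825) + 126.904472 + 15.994915
    = 156.000000 + 13.101725 + 126.904472 + 15.994915 = 312.001112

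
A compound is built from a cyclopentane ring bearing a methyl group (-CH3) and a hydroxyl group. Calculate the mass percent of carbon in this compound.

71.95%

Atom tally by fragment:
  cyclopentane ring core → C:5 H:10
  (− 2 ring H displaced by substituents)
  + CH3 → C:1 H:3
  + OH → O:1 H:1
Element totals:
  C: 6
  H: 12
  O: 1
Molecular formula: C6H12O.
Molar mass = 100.161 g/mol.
Mass from C: 6 × 12.011 = 72.066 g/mol.
%C = 72.066 / 100.161 × 100 = 71.95%.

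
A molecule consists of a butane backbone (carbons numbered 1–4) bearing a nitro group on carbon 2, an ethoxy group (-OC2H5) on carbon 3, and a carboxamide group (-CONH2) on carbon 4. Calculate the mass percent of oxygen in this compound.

33.65%

Atom tally by fragment:
  CH3 → C:1 H:3
  CH(NO2) → C:1 H:1 N:1 O:2
  CH(OC2H5) → C:3 H:6 O:1
  CH2CONH2 → C:2 H:4 O:1 N:1
Element totals:
  C: 7
  H: 14
  N: 2
  O: 4
Molecular formula: C7H14N2O4.
Molar mass = 190.199 g/mol.
Mass from O: 4 × 15.999 = 63.996 g/mol.
%O = 63.996 / 190.199 × 100 = 33.65%.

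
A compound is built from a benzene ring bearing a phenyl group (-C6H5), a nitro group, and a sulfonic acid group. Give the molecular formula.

C12H9NO5S

Atom tally by fragment:
  benzene ring core → C:6 H:6
  (− 3 ring H displaced by substituents)
  + C6H5 → C:6 H:5
  + NO2 → N:1 O:2
  + SO3H → S:1 O:3 H:1
Element totals:
  C: 12
  H: 9
  N: 1
  O: 5
  S: 1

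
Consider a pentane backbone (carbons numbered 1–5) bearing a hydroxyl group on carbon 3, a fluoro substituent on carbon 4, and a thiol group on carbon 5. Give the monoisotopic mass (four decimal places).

138.0515

Atom tally by fragment:
  CH3 → C:1 H:3
  CH2 → C:1 H:2
  CH(OH) → C:1 H:2 O:1
  CH(F) → C:1 H:1 F:1
  CH2SH → C:1 H:3 S:1
Element totals:
  C: 5
  H: 11
  F: 1
  O: 1
  S: 1
Molecular formula: C5H11FOS.
  M = 5(12.0) + 11(1.007825) + 18.998403 + 15.994915 + 31.972071
    = 60.000000 + 11.086075 + 18.998403 + 15.994915 + 31.972071 = 138.051464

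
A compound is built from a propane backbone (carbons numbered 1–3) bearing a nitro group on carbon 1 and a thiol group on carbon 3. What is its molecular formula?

C3H7NO2S

Atom tally by fragment:
  O2NCH2 → C:1 H:2 N:1 O:2
  CH2 → C:1 H:2
  CH2SH → C:1 H:3 S:1
Element totals:
  C: 3
  H: 7
  N: 1
  O: 2
  S: 1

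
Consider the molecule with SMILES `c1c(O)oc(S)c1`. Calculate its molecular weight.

Atom tally by fragment:
  furan ring core → C:4 H:4 O:1
  (− 2 ring H displaced by substituents)
  + OH → O:1 H:1
  + SH → S:1 H:1
Element totals:
  C: 4
  H: 4
  O: 2
  S: 1
Molecular formula: C4H4O2S.
  M = 4(12.011) + 4(1.008) + 2(15.999) + 32.06
    = 48.044 + 4.032 + 31.998 + 32.060 = 116.134

116.13 g/mol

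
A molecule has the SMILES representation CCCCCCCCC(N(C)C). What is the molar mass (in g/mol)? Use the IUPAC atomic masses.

171.33 g/mol

Atom tally by fragment:
  CH3 → C:1 H:3
  CH2 → C:1 H:2
  CH2 → C:1 H:2
  CH2 → C:1 H:2
  CH2 → C:1 H:2
  CH2 → C:1 H:2
  CH2 → C:1 H:2
  CH2 → C:1 H:2
  CH2N(CH3)2 → C:3 H:8 N:1
Element totals:
  C: 11
  H: 25
  N: 1
Molecular formula: C11H25N.
  M = 11(12.011) + 25(1.008) + 14.007
    = 132.121 + 25.200 + 14.007 = 171.328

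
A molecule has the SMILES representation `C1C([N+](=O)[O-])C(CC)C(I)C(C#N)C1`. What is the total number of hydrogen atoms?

Atom tally by fragment:
  cyclohexane ring core → C:6 H:12
  (− 4 ring H displaced by substituents)
  + NO2 → N:1 O:2
  + C2H5 → C:2 H:5
  + I → I:1
  + CN → C:1 N:1
Element totals:
  C: 9
  H: 13
  I: 1
  N: 2
  O: 2

13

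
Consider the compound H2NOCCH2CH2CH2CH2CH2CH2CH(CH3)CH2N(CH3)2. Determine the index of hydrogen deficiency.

Element totals:
  C: 12
  H: 26
  N: 2
  O: 1
Molecular formula: C12H26N2O.
DoU = (2C + 2 + N − H − X) / 2 = (2·12 + 2 + 2 − 26 − 0) / 2 = 1.

1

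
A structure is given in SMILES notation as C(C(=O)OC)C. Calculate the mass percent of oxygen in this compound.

36.32%

Atom tally by fragment:
  CH3OOCCH2 → C:3 H:5 O:2
  CH3 → C:1 H:3
Element totals:
  C: 4
  H: 8
  O: 2
Molecular formula: C4H8O2.
Molar mass = 88.106 g/mol.
Mass from O: 2 × 15.999 = 31.998 g/mol.
%O = 31.998 / 88.106 × 100 = 36.32%.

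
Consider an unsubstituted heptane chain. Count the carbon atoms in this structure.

7

Atom tally by fragment:
  CH3 → C:1 H:3
  CH2 → C:1 H:2
  CH2 → C:1 H:2
  CH2 → C:1 H:2
  CH2 → C:1 H:2
  CH2 → C:1 H:2
  CH3 → C:1 H:3
Element totals:
  C: 7
  H: 16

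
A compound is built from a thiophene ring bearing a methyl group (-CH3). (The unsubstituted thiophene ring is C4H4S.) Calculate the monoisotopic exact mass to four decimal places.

Atom tally by fragment:
  thiophene ring core → C:4 H:4 S:1
  (− 1 ring H displaced by substituents)
  + CH3 → C:1 H:3
Element totals:
  C: 5
  H: 6
  S: 1
Molecular formula: C5H6S.
  M = 5(12.0) + 6(1.007825) + 31.972071
    = 60.000000 + 6.046950 + 31.972071 = 98.019021

98.0190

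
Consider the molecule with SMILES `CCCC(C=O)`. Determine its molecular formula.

Atom tally by fragment:
  CH3 → C:1 H:3
  CH2 → C:1 H:2
  CH2 → C:1 H:2
  CH2CHO → C:2 H:3 O:1
Element totals:
  C: 5
  H: 10
  O: 1

C5H10O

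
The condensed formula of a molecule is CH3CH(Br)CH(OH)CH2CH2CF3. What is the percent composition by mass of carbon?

Atom tally by fragment:
  CH3 → C:1 H:3
  CH(Br) → C:1 H:1 Br:1
  CH(OH) → C:1 H:2 O:1
  CH2 → C:1 H:2
  CH2CF3 → C:2 H:2 F:3
Element totals:
  C: 6
  H: 10
  Br: 1
  F: 3
  O: 1
Molecular formula: C6H10BrF3O.
Molar mass = 235.043 g/mol.
Mass from C: 6 × 12.011 = 72.066 g/mol.
%C = 72.066 / 235.043 × 100 = 30.66%.

30.66%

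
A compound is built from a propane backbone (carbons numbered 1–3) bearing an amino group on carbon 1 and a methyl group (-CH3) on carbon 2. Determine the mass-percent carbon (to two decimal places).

65.69%

Atom tally by fragment:
  H2NCH2 → C:1 H:4 N:1
  CH(CH3) → C:2 H:4
  CH3 → C:1 H:3
Element totals:
  C: 4
  H: 11
  N: 1
Molecular formula: C4H11N.
Molar mass = 73.139 g/mol.
Mass from C: 4 × 12.011 = 48.044 g/mol.
%C = 48.044 / 73.139 × 100 = 65.69%.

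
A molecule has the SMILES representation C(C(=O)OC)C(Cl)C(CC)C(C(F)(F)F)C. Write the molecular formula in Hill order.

Atom tally by fragment:
  CH3OOCCH2 → C:3 H:5 O:2
  CH(Cl) → C:1 H:1 Cl:1
  CH(C2H5) → C:3 H:6
  CH(CF3) → C:2 H:1 F:3
  CH3 → C:1 H:3
Element totals:
  C: 10
  H: 16
  Cl: 1
  F: 3
  O: 2

C10H16ClF3O2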